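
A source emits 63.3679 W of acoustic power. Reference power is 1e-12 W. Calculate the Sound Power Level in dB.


Given values:
  W = 63.3679 W
  W_ref = 1e-12 W
Formula: SWL = 10 * log10(W / W_ref)
Compute ratio: W / W_ref = 63367900000000
Compute log10: log10(63367900000000) = 13.801869
Multiply: SWL = 10 * 13.801869 = 138.02

138.02 dB


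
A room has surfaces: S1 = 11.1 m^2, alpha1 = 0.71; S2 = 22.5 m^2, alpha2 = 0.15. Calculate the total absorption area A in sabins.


Given surfaces:
  Surface 1: 11.1 * 0.71 = 7.881
  Surface 2: 22.5 * 0.15 = 3.375
Formula: A = sum(Si * alpha_i)
A = 7.881 + 3.375
A = 11.26

11.26 sabins


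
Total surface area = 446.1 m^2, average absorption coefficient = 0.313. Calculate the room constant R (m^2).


Given values:
  S = 446.1 m^2, alpha = 0.313
Formula: R = S * alpha / (1 - alpha)
Numerator: 446.1 * 0.313 = 139.6293
Denominator: 1 - 0.313 = 0.687
R = 139.6293 / 0.687 = 203.24

203.24 m^2


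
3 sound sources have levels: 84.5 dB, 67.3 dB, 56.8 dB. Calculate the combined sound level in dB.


Formula: L_total = 10 * log10( sum(10^(Li/10)) )
  Source 1: 10^(84.5/10) = 281838293.1264
  Source 2: 10^(67.3/10) = 5370317.9637
  Source 3: 10^(56.8/10) = 478630.0923
Sum of linear values = 287687241.1824
L_total = 10 * log10(287687241.1824) = 84.59

84.59 dB


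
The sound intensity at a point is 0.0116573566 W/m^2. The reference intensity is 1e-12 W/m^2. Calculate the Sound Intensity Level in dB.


Given values:
  I = 0.0116573566 W/m^2
  I_ref = 1e-12 W/m^2
Formula: SIL = 10 * log10(I / I_ref)
Compute ratio: I / I_ref = 11657356600
Compute log10: log10(11657356600) = 10.0666
Multiply: SIL = 10 * 10.0666 = 100.67

100.67 dB


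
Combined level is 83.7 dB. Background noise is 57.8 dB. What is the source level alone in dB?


Given values:
  L_total = 83.7 dB, L_bg = 57.8 dB
Formula: L_source = 10 * log10(10^(L_total/10) - 10^(L_bg/10))
Convert to linear:
  10^(83.7/10) = 234422881.532
  10^(57.8/10) = 602559.5861
Difference: 234422881.532 - 602559.5861 = 233820321.9459
L_source = 10 * log10(233820321.9459) = 83.69

83.69 dB


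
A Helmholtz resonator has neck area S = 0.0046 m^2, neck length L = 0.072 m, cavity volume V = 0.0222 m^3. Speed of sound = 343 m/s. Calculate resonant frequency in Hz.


Given values:
  S = 0.0046 m^2, L = 0.072 m, V = 0.0222 m^3, c = 343 m/s
Formula: f = (c / (2*pi)) * sqrt(S / (V * L))
Compute V * L = 0.0222 * 0.072 = 0.0015984
Compute S / (V * L) = 0.0046 / 0.0015984 = 2.8779
Compute sqrt(2.8779) = 1.696437
Compute c / (2*pi) = 343 / 6.283185 = 54.590148
f = 54.590148 * 1.696437 = 92.61

92.61 Hz


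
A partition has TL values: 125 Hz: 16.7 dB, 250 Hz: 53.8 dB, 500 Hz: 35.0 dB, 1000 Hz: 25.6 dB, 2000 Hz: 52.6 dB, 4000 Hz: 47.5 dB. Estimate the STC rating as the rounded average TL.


Given TL values at each frequency:
  125 Hz: 16.7 dB
  250 Hz: 53.8 dB
  500 Hz: 35.0 dB
  1000 Hz: 25.6 dB
  2000 Hz: 52.6 dB
  4000 Hz: 47.5 dB
Formula: STC ~ round(average of TL values)
Sum = 16.7 + 53.8 + 35.0 + 25.6 + 52.6 + 47.5 = 231.2
Average = 231.2 / 6 = 38.53
Rounded: 39

39


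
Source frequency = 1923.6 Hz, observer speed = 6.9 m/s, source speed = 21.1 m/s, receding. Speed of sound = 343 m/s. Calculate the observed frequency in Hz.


Given values:
  f_s = 1923.6 Hz, v_o = 6.9 m/s, v_s = 21.1 m/s
  Direction: receding
Formula: f_o = f_s * (c - v_o) / (c + v_s)
Numerator: c - v_o = 343 - 6.9 = 336.1
Denominator: c + v_s = 343 + 21.1 = 364.1
f_o = 1923.6 * 336.1 / 364.1 = 1775.67

1775.67 Hz


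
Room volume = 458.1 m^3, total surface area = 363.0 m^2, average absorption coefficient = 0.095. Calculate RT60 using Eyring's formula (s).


Given values:
  V = 458.1 m^3, S = 363.0 m^2, alpha = 0.095
Formula: RT60 = 0.161 * V / (-S * ln(1 - alpha))
Compute ln(1 - 0.095) = ln(0.905) = -0.09982
Denominator: -363.0 * -0.09982 = 36.2347
Numerator: 0.161 * 458.1 = 73.7541
RT60 = 73.7541 / 36.2347 = 2.035

2.035 s


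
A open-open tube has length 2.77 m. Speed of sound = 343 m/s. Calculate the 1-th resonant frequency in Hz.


Given values:
  Tube type: open-open, L = 2.77 m, c = 343 m/s, n = 1
Formula: f_n = n * c / (2 * L)
Compute 2 * L = 2 * 2.77 = 5.54
f = 1 * 343 / 5.54
f = 61.91

61.91 Hz


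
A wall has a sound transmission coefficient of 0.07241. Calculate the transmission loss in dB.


Given values:
  tau = 0.07241
Formula: TL = 10 * log10(1 / tau)
Compute 1 / tau = 1 / 0.07241 = 13.8102
Compute log10(13.8102) = 1.1402
TL = 10 * 1.1402 = 11.4

11.4 dB


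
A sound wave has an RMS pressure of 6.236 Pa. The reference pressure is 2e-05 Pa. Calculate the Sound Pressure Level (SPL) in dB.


Given values:
  p = 6.236 Pa
  p_ref = 2e-05 Pa
Formula: SPL = 20 * log10(p / p_ref)
Compute ratio: p / p_ref = 6.236 / 2e-05 = 311800
Compute log10: log10(311800) = 5.493876
Multiply: SPL = 20 * 5.493876 = 109.88

109.88 dB


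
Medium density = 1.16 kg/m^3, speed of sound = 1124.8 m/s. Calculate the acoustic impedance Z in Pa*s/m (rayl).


Given values:
  rho = 1.16 kg/m^3
  c = 1124.8 m/s
Formula: Z = rho * c
Z = 1.16 * 1124.8
Z = 1304.77

1304.77 rayl


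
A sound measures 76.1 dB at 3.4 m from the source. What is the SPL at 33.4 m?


Given values:
  SPL1 = 76.1 dB, r1 = 3.4 m, r2 = 33.4 m
Formula: SPL2 = SPL1 - 20 * log10(r2 / r1)
Compute ratio: r2 / r1 = 33.4 / 3.4 = 9.8235
Compute log10: log10(9.8235) = 0.992266
Compute drop: 20 * 0.992266 = 19.8453
SPL2 = 76.1 - 19.8453 = 56.25

56.25 dB


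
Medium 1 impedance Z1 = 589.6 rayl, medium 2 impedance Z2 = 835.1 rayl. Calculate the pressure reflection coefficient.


Given values:
  Z1 = 589.6 rayl, Z2 = 835.1 rayl
Formula: R = (Z2 - Z1) / (Z2 + Z1)
Numerator: Z2 - Z1 = 835.1 - 589.6 = 245.5
Denominator: Z2 + Z1 = 835.1 + 589.6 = 1424.7
R = 245.5 / 1424.7 = 0.1723

0.1723


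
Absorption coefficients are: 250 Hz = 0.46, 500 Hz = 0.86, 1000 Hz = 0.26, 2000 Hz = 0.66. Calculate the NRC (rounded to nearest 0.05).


Given values:
  a_250 = 0.46, a_500 = 0.86
  a_1000 = 0.26, a_2000 = 0.66
Formula: NRC = (a250 + a500 + a1000 + a2000) / 4
Sum = 0.46 + 0.86 + 0.26 + 0.66 = 2.24
NRC = 2.24 / 4 = 0.56
Rounded to nearest 0.05: 0.55

0.55


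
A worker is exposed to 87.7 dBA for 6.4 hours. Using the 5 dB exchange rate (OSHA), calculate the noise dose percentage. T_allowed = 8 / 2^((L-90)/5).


Given values:
  L = 87.7 dBA, T = 6.4 hours
Formula: T_allowed = 8 / 2^((L - 90) / 5)
Compute exponent: (87.7 - 90) / 5 = -0.46
Compute 2^(-0.46) = 0.726986
T_allowed = 8 / 0.726986 = 11.004338 hours
Dose = (T / T_allowed) * 100
Dose = (6.4 / 11.004338) * 100 = 58.16

58.16 %


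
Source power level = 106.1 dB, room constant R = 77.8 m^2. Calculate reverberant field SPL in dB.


Given values:
  Lw = 106.1 dB, R = 77.8 m^2
Formula: SPL = Lw + 10 * log10(4 / R)
Compute 4 / R = 4 / 77.8 = 0.051414
Compute 10 * log10(0.051414) = -12.8892
SPL = 106.1 + (-12.8892) = 93.21

93.21 dB


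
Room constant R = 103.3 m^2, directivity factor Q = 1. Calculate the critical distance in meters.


Given values:
  R = 103.3 m^2, Q = 1
Formula: d_c = 0.141 * sqrt(Q * R)
Compute Q * R = 1 * 103.3 = 103.3
Compute sqrt(103.3) = 10.1637
d_c = 0.141 * 10.1637 = 1.433

1.433 m


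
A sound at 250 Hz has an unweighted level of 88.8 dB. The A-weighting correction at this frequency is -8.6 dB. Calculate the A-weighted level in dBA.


Given values:
  SPL = 88.8 dB
  A-weighting at 250 Hz = -8.6 dB
Formula: L_A = SPL + A_weight
L_A = 88.8 + (-8.6)
L_A = 80.2

80.2 dBA


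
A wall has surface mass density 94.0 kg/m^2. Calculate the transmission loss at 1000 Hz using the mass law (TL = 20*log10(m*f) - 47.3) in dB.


Given values:
  m = 94.0 kg/m^2, f = 1000 Hz
Formula: TL = 20 * log10(m * f) - 47.3
Compute m * f = 94.0 * 1000 = 94000.0
Compute log10(94000.0) = 4.973128
Compute 20 * 4.973128 = 99.4626
TL = 99.4626 - 47.3 = 52.16

52.16 dB


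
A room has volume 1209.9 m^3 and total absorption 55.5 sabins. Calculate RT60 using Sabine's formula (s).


Given values:
  V = 1209.9 m^3
  A = 55.5 sabins
Formula: RT60 = 0.161 * V / A
Numerator: 0.161 * 1209.9 = 194.7939
RT60 = 194.7939 / 55.5 = 3.51

3.51 s


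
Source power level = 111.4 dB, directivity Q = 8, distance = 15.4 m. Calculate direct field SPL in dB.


Given values:
  Lw = 111.4 dB, Q = 8, r = 15.4 m
Formula: SPL = Lw + 10 * log10(Q / (4 * pi * r^2))
Compute 4 * pi * r^2 = 4 * pi * 15.4^2 = 2980.2405
Compute Q / denom = 8 / 2980.2405 = 0.00268435
Compute 10 * log10(0.00268435) = -25.7116
SPL = 111.4 + (-25.7116) = 85.69

85.69 dB


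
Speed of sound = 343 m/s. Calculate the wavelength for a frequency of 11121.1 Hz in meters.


Given values:
  c = 343 m/s, f = 11121.1 Hz
Formula: lambda = c / f
lambda = 343 / 11121.1
lambda = 0.0308

0.0308 m


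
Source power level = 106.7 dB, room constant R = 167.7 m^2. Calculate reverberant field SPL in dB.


Given values:
  Lw = 106.7 dB, R = 167.7 m^2
Formula: SPL = Lw + 10 * log10(4 / R)
Compute 4 / R = 4 / 167.7 = 0.023852
Compute 10 * log10(0.023852) = -16.2248
SPL = 106.7 + (-16.2248) = 90.48

90.48 dB


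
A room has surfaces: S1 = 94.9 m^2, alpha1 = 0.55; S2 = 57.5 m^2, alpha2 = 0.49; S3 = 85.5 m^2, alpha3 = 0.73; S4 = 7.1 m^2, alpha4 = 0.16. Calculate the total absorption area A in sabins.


Given surfaces:
  Surface 1: 94.9 * 0.55 = 52.195
  Surface 2: 57.5 * 0.49 = 28.175
  Surface 3: 85.5 * 0.73 = 62.415
  Surface 4: 7.1 * 0.16 = 1.136
Formula: A = sum(Si * alpha_i)
A = 52.195 + 28.175 + 62.415 + 1.136
A = 143.92

143.92 sabins


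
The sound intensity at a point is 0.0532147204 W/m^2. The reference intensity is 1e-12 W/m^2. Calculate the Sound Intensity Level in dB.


Given values:
  I = 0.0532147204 W/m^2
  I_ref = 1e-12 W/m^2
Formula: SIL = 10 * log10(I / I_ref)
Compute ratio: I / I_ref = 53214720400
Compute log10: log10(53214720400) = 10.726032
Multiply: SIL = 10 * 10.726032 = 107.26

107.26 dB


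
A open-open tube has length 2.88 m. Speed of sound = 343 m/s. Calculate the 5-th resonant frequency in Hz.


Given values:
  Tube type: open-open, L = 2.88 m, c = 343 m/s, n = 5
Formula: f_n = n * c / (2 * L)
Compute 2 * L = 2 * 2.88 = 5.76
f = 5 * 343 / 5.76
f = 297.74

297.74 Hz


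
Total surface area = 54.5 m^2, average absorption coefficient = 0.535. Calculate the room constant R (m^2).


Given values:
  S = 54.5 m^2, alpha = 0.535
Formula: R = S * alpha / (1 - alpha)
Numerator: 54.5 * 0.535 = 29.1575
Denominator: 1 - 0.535 = 0.465
R = 29.1575 / 0.465 = 62.7

62.7 m^2


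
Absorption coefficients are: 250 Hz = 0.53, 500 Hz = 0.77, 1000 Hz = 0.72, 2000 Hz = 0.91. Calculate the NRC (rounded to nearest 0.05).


Given values:
  a_250 = 0.53, a_500 = 0.77
  a_1000 = 0.72, a_2000 = 0.91
Formula: NRC = (a250 + a500 + a1000 + a2000) / 4
Sum = 0.53 + 0.77 + 0.72 + 0.91 = 2.93
NRC = 2.93 / 4 = 0.7325
Rounded to nearest 0.05: 0.75

0.75


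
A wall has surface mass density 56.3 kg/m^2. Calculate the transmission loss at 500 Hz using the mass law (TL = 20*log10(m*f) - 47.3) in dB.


Given values:
  m = 56.3 kg/m^2, f = 500 Hz
Formula: TL = 20 * log10(m * f) - 47.3
Compute m * f = 56.3 * 500 = 28150.0
Compute log10(28150.0) = 4.449478
Compute 20 * 4.449478 = 88.9896
TL = 88.9896 - 47.3 = 41.69

41.69 dB


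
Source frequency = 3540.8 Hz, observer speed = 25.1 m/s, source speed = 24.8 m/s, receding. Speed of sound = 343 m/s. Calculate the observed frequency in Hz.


Given values:
  f_s = 3540.8 Hz, v_o = 25.1 m/s, v_s = 24.8 m/s
  Direction: receding
Formula: f_o = f_s * (c - v_o) / (c + v_s)
Numerator: c - v_o = 343 - 25.1 = 317.9
Denominator: c + v_s = 343 + 24.8 = 367.8
f_o = 3540.8 * 317.9 / 367.8 = 3060.41

3060.41 Hz


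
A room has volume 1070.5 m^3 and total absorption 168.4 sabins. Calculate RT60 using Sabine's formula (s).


Given values:
  V = 1070.5 m^3
  A = 168.4 sabins
Formula: RT60 = 0.161 * V / A
Numerator: 0.161 * 1070.5 = 172.3505
RT60 = 172.3505 / 168.4 = 1.023

1.023 s


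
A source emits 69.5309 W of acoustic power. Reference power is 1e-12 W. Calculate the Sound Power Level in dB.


Given values:
  W = 69.5309 W
  W_ref = 1e-12 W
Formula: SWL = 10 * log10(W / W_ref)
Compute ratio: W / W_ref = 69530900000000
Compute log10: log10(69530900000000) = 13.842178
Multiply: SWL = 10 * 13.842178 = 138.42

138.42 dB


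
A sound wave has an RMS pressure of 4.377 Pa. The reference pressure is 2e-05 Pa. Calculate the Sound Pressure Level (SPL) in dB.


Given values:
  p = 4.377 Pa
  p_ref = 2e-05 Pa
Formula: SPL = 20 * log10(p / p_ref)
Compute ratio: p / p_ref = 4.377 / 2e-05 = 218850
Compute log10: log10(218850) = 5.340147
Multiply: SPL = 20 * 5.340147 = 106.8

106.8 dB


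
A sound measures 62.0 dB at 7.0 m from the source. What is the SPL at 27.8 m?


Given values:
  SPL1 = 62.0 dB, r1 = 7.0 m, r2 = 27.8 m
Formula: SPL2 = SPL1 - 20 * log10(r2 / r1)
Compute ratio: r2 / r1 = 27.8 / 7.0 = 3.9714
Compute log10: log10(3.9714) = 0.598944
Compute drop: 20 * 0.598944 = 11.9789
SPL2 = 62.0 - 11.9789 = 50.02

50.02 dB


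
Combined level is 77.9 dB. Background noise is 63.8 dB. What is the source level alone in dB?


Given values:
  L_total = 77.9 dB, L_bg = 63.8 dB
Formula: L_source = 10 * log10(10^(L_total/10) - 10^(L_bg/10))
Convert to linear:
  10^(77.9/10) = 61659500.1861
  10^(63.8/10) = 2398832.919
Difference: 61659500.1861 - 2398832.919 = 59260667.2671
L_source = 10 * log10(59260667.2671) = 77.73

77.73 dB


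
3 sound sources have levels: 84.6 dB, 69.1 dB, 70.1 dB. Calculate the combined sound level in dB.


Formula: L_total = 10 * log10( sum(10^(Li/10)) )
  Source 1: 10^(84.6/10) = 288403150.3127
  Source 2: 10^(69.1/10) = 8128305.1616
  Source 3: 10^(70.1/10) = 10232929.9228
Sum of linear values = 306764385.3971
L_total = 10 * log10(306764385.3971) = 84.87

84.87 dB


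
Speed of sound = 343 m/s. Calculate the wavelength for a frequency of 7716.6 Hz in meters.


Given values:
  c = 343 m/s, f = 7716.6 Hz
Formula: lambda = c / f
lambda = 343 / 7716.6
lambda = 0.0444

0.0444 m


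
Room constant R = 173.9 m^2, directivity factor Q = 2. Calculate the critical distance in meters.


Given values:
  R = 173.9 m^2, Q = 2
Formula: d_c = 0.141 * sqrt(Q * R)
Compute Q * R = 2 * 173.9 = 347.8
Compute sqrt(347.8) = 18.6494
d_c = 0.141 * 18.6494 = 2.63

2.63 m


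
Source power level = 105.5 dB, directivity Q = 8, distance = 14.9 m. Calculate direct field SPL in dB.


Given values:
  Lw = 105.5 dB, Q = 8, r = 14.9 m
Formula: SPL = Lw + 10 * log10(Q / (4 * pi * r^2))
Compute 4 * pi * r^2 = 4 * pi * 14.9^2 = 2789.8599
Compute Q / denom = 8 / 2789.8599 = 0.00286753
Compute 10 * log10(0.00286753) = -25.4249
SPL = 105.5 + (-25.4249) = 80.08

80.08 dB


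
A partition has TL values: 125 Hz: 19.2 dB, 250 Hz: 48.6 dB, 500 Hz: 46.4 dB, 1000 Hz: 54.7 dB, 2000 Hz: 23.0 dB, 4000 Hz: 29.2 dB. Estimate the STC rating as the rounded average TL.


Given TL values at each frequency:
  125 Hz: 19.2 dB
  250 Hz: 48.6 dB
  500 Hz: 46.4 dB
  1000 Hz: 54.7 dB
  2000 Hz: 23.0 dB
  4000 Hz: 29.2 dB
Formula: STC ~ round(average of TL values)
Sum = 19.2 + 48.6 + 46.4 + 54.7 + 23.0 + 29.2 = 221.1
Average = 221.1 / 6 = 36.85
Rounded: 37

37


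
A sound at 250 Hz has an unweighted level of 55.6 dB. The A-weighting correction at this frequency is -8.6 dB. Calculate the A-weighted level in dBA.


Given values:
  SPL = 55.6 dB
  A-weighting at 250 Hz = -8.6 dB
Formula: L_A = SPL + A_weight
L_A = 55.6 + (-8.6)
L_A = 47.0

47.0 dBA


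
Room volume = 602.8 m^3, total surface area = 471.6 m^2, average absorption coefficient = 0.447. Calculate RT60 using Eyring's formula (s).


Given values:
  V = 602.8 m^3, S = 471.6 m^2, alpha = 0.447
Formula: RT60 = 0.161 * V / (-S * ln(1 - alpha))
Compute ln(1 - 0.447) = ln(0.553) = -0.592397
Denominator: -471.6 * -0.592397 = 279.3744
Numerator: 0.161 * 602.8 = 97.0508
RT60 = 97.0508 / 279.3744 = 0.347

0.347 s


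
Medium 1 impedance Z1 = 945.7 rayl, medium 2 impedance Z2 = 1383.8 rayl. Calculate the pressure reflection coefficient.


Given values:
  Z1 = 945.7 rayl, Z2 = 1383.8 rayl
Formula: R = (Z2 - Z1) / (Z2 + Z1)
Numerator: Z2 - Z1 = 1383.8 - 945.7 = 438.1
Denominator: Z2 + Z1 = 1383.8 + 945.7 = 2329.5
R = 438.1 / 2329.5 = 0.1881

0.1881


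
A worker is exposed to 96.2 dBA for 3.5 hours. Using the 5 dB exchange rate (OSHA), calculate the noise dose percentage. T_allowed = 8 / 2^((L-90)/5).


Given values:
  L = 96.2 dBA, T = 3.5 hours
Formula: T_allowed = 8 / 2^((L - 90) / 5)
Compute exponent: (96.2 - 90) / 5 = 1.24
Compute 2^(1.24) = 2.361985
T_allowed = 8 / 2.361985 = 3.386982 hours
Dose = (T / T_allowed) * 100
Dose = (3.5 / 3.386982) * 100 = 103.34

103.34 %


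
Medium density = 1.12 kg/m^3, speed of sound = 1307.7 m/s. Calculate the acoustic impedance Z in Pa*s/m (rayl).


Given values:
  rho = 1.12 kg/m^3
  c = 1307.7 m/s
Formula: Z = rho * c
Z = 1.12 * 1307.7
Z = 1464.62

1464.62 rayl


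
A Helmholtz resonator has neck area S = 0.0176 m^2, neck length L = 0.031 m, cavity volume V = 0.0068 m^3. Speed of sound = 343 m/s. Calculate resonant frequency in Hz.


Given values:
  S = 0.0176 m^2, L = 0.031 m, V = 0.0068 m^3, c = 343 m/s
Formula: f = (c / (2*pi)) * sqrt(S / (V * L))
Compute V * L = 0.0068 * 0.031 = 0.0002108
Compute S / (V * L) = 0.0176 / 0.0002108 = 83.4915
Compute sqrt(83.4915) = 9.137368
Compute c / (2*pi) = 343 / 6.283185 = 54.590148
f = 54.590148 * 9.137368 = 498.81

498.81 Hz


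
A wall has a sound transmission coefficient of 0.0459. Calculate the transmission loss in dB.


Given values:
  tau = 0.0459
Formula: TL = 10 * log10(1 / tau)
Compute 1 / tau = 1 / 0.0459 = 21.7865
Compute log10(21.7865) = 1.338187
TL = 10 * 1.338187 = 13.38

13.38 dB


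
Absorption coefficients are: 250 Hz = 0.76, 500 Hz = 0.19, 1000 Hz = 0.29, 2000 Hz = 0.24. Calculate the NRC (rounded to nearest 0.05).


Given values:
  a_250 = 0.76, a_500 = 0.19
  a_1000 = 0.29, a_2000 = 0.24
Formula: NRC = (a250 + a500 + a1000 + a2000) / 4
Sum = 0.76 + 0.19 + 0.29 + 0.24 = 1.48
NRC = 1.48 / 4 = 0.37
Rounded to nearest 0.05: 0.35

0.35


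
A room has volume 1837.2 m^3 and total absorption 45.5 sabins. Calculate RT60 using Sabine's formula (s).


Given values:
  V = 1837.2 m^3
  A = 45.5 sabins
Formula: RT60 = 0.161 * V / A
Numerator: 0.161 * 1837.2 = 295.7892
RT60 = 295.7892 / 45.5 = 6.501

6.501 s


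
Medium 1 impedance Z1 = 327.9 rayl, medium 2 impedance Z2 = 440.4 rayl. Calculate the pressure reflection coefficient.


Given values:
  Z1 = 327.9 rayl, Z2 = 440.4 rayl
Formula: R = (Z2 - Z1) / (Z2 + Z1)
Numerator: Z2 - Z1 = 440.4 - 327.9 = 112.5
Denominator: Z2 + Z1 = 440.4 + 327.9 = 768.3
R = 112.5 / 768.3 = 0.1464

0.1464


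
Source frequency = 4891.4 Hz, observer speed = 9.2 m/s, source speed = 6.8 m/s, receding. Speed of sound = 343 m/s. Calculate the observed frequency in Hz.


Given values:
  f_s = 4891.4 Hz, v_o = 9.2 m/s, v_s = 6.8 m/s
  Direction: receding
Formula: f_o = f_s * (c - v_o) / (c + v_s)
Numerator: c - v_o = 343 - 9.2 = 333.8
Denominator: c + v_s = 343 + 6.8 = 349.8
f_o = 4891.4 * 333.8 / 349.8 = 4667.67

4667.67 Hz


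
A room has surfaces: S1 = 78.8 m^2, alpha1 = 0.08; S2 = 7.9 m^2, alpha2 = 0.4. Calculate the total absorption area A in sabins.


Given surfaces:
  Surface 1: 78.8 * 0.08 = 6.304
  Surface 2: 7.9 * 0.4 = 3.16
Formula: A = sum(Si * alpha_i)
A = 6.304 + 3.16
A = 9.46

9.46 sabins


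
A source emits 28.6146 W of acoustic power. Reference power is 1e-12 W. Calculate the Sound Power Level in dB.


Given values:
  W = 28.6146 W
  W_ref = 1e-12 W
Formula: SWL = 10 * log10(W / W_ref)
Compute ratio: W / W_ref = 28614600000000
Compute log10: log10(28614600000000) = 13.456588
Multiply: SWL = 10 * 13.456588 = 134.57

134.57 dB


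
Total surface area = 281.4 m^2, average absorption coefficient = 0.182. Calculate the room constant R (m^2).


Given values:
  S = 281.4 m^2, alpha = 0.182
Formula: R = S * alpha / (1 - alpha)
Numerator: 281.4 * 0.182 = 51.2148
Denominator: 1 - 0.182 = 0.818
R = 51.2148 / 0.818 = 62.61

62.61 m^2


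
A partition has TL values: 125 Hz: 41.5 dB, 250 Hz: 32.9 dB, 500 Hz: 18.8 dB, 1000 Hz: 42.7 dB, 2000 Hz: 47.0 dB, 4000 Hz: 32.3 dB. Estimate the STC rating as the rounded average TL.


Given TL values at each frequency:
  125 Hz: 41.5 dB
  250 Hz: 32.9 dB
  500 Hz: 18.8 dB
  1000 Hz: 42.7 dB
  2000 Hz: 47.0 dB
  4000 Hz: 32.3 dB
Formula: STC ~ round(average of TL values)
Sum = 41.5 + 32.9 + 18.8 + 42.7 + 47.0 + 32.3 = 215.2
Average = 215.2 / 6 = 35.87
Rounded: 36

36


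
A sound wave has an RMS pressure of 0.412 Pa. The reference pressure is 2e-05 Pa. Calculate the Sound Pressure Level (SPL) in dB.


Given values:
  p = 0.412 Pa
  p_ref = 2e-05 Pa
Formula: SPL = 20 * log10(p / p_ref)
Compute ratio: p / p_ref = 0.412 / 2e-05 = 20600
Compute log10: log10(20600) = 4.313867
Multiply: SPL = 20 * 4.313867 = 86.28

86.28 dB


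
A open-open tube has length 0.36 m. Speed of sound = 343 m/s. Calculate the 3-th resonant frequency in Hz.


Given values:
  Tube type: open-open, L = 0.36 m, c = 343 m/s, n = 3
Formula: f_n = n * c / (2 * L)
Compute 2 * L = 2 * 0.36 = 0.72
f = 3 * 343 / 0.72
f = 1429.17

1429.17 Hz


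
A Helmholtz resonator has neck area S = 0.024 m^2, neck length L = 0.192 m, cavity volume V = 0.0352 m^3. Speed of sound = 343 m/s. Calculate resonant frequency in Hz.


Given values:
  S = 0.024 m^2, L = 0.192 m, V = 0.0352 m^3, c = 343 m/s
Formula: f = (c / (2*pi)) * sqrt(S / (V * L))
Compute V * L = 0.0352 * 0.192 = 0.0067584
Compute S / (V * L) = 0.024 / 0.0067584 = 3.5511
Compute sqrt(3.5511) = 1.884436
Compute c / (2*pi) = 343 / 6.283185 = 54.590148
f = 54.590148 * 1.884436 = 102.87

102.87 Hz


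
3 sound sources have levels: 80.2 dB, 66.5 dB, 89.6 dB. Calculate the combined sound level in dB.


Formula: L_total = 10 * log10( sum(10^(Li/10)) )
  Source 1: 10^(80.2/10) = 104712854.8051
  Source 2: 10^(66.5/10) = 4466835.9215
  Source 3: 10^(89.6/10) = 912010839.3559
Sum of linear values = 1021190530.0825
L_total = 10 * log10(1021190530.0825) = 90.09

90.09 dB


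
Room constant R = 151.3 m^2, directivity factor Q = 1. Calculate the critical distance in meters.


Given values:
  R = 151.3 m^2, Q = 1
Formula: d_c = 0.141 * sqrt(Q * R)
Compute Q * R = 1 * 151.3 = 151.3
Compute sqrt(151.3) = 12.3004
d_c = 0.141 * 12.3004 = 1.734

1.734 m


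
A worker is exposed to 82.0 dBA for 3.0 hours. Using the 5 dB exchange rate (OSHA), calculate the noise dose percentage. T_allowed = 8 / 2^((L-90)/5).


Given values:
  L = 82.0 dBA, T = 3.0 hours
Formula: T_allowed = 8 / 2^((L - 90) / 5)
Compute exponent: (82.0 - 90) / 5 = -1.6
Compute 2^(-1.6) = 0.329877
T_allowed = 8 / 0.329877 = 24.251463 hours
Dose = (T / T_allowed) * 100
Dose = (3.0 / 24.251463) * 100 = 12.37

12.37 %


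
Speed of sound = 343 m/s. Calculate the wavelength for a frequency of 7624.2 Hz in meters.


Given values:
  c = 343 m/s, f = 7624.2 Hz
Formula: lambda = c / f
lambda = 343 / 7624.2
lambda = 0.045

0.045 m


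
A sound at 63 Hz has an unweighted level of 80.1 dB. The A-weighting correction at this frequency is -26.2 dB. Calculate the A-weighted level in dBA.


Given values:
  SPL = 80.1 dB
  A-weighting at 63 Hz = -26.2 dB
Formula: L_A = SPL + A_weight
L_A = 80.1 + (-26.2)
L_A = 53.9

53.9 dBA


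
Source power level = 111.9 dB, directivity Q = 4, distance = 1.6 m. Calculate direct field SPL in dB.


Given values:
  Lw = 111.9 dB, Q = 4, r = 1.6 m
Formula: SPL = Lw + 10 * log10(Q / (4 * pi * r^2))
Compute 4 * pi * r^2 = 4 * pi * 1.6^2 = 32.1699
Compute Q / denom = 4 / 32.1699 = 0.12433983
Compute 10 * log10(0.12433983) = -9.0539
SPL = 111.9 + (-9.0539) = 102.85

102.85 dB


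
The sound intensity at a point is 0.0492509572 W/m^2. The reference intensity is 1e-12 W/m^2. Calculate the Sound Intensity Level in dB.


Given values:
  I = 0.0492509572 W/m^2
  I_ref = 1e-12 W/m^2
Formula: SIL = 10 * log10(I / I_ref)
Compute ratio: I / I_ref = 49250957200
Compute log10: log10(49250957200) = 10.692415
Multiply: SIL = 10 * 10.692415 = 106.92

106.92 dB


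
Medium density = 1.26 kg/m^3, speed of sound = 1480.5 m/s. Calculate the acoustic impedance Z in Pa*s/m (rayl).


Given values:
  rho = 1.26 kg/m^3
  c = 1480.5 m/s
Formula: Z = rho * c
Z = 1.26 * 1480.5
Z = 1865.43

1865.43 rayl


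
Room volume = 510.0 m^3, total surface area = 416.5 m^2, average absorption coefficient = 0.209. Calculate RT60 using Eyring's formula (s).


Given values:
  V = 510.0 m^3, S = 416.5 m^2, alpha = 0.209
Formula: RT60 = 0.161 * V / (-S * ln(1 - alpha))
Compute ln(1 - 0.209) = ln(0.791) = -0.234457
Denominator: -416.5 * -0.234457 = 97.6513
Numerator: 0.161 * 510.0 = 82.11
RT60 = 82.11 / 97.6513 = 0.841

0.841 s


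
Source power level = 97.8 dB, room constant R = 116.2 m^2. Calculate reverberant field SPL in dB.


Given values:
  Lw = 97.8 dB, R = 116.2 m^2
Formula: SPL = Lw + 10 * log10(4 / R)
Compute 4 / R = 4 / 116.2 = 0.034423
Compute 10 * log10(0.034423) = -14.6315
SPL = 97.8 + (-14.6315) = 83.17

83.17 dB


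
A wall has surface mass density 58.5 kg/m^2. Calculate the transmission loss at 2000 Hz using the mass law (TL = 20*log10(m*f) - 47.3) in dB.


Given values:
  m = 58.5 kg/m^2, f = 2000 Hz
Formula: TL = 20 * log10(m * f) - 47.3
Compute m * f = 58.5 * 2000 = 117000.0
Compute log10(117000.0) = 5.068186
Compute 20 * 5.068186 = 101.3637
TL = 101.3637 - 47.3 = 54.06

54.06 dB


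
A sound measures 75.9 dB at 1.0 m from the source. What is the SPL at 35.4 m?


Given values:
  SPL1 = 75.9 dB, r1 = 1.0 m, r2 = 35.4 m
Formula: SPL2 = SPL1 - 20 * log10(r2 / r1)
Compute ratio: r2 / r1 = 35.4 / 1.0 = 35.4
Compute log10: log10(35.4) = 1.549003
Compute drop: 20 * 1.549003 = 30.9801
SPL2 = 75.9 - 30.9801 = 44.92

44.92 dB


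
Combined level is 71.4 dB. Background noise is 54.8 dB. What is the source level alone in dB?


Given values:
  L_total = 71.4 dB, L_bg = 54.8 dB
Formula: L_source = 10 * log10(10^(L_total/10) - 10^(L_bg/10))
Convert to linear:
  10^(71.4/10) = 13803842.646
  10^(54.8/10) = 301995.172
Difference: 13803842.646 - 301995.172 = 13501847.474
L_source = 10 * log10(13501847.474) = 71.3

71.3 dB


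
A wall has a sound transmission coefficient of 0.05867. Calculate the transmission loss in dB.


Given values:
  tau = 0.05867
Formula: TL = 10 * log10(1 / tau)
Compute 1 / tau = 1 / 0.05867 = 17.0445
Compute log10(17.0445) = 1.231584
TL = 10 * 1.231584 = 12.32

12.32 dB


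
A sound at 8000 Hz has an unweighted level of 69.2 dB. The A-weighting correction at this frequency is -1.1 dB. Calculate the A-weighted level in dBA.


Given values:
  SPL = 69.2 dB
  A-weighting at 8000 Hz = -1.1 dB
Formula: L_A = SPL + A_weight
L_A = 69.2 + (-1.1)
L_A = 68.1

68.1 dBA


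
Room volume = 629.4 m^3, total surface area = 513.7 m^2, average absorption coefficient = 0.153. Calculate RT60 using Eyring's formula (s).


Given values:
  V = 629.4 m^3, S = 513.7 m^2, alpha = 0.153
Formula: RT60 = 0.161 * V / (-S * ln(1 - alpha))
Compute ln(1 - 0.153) = ln(0.847) = -0.166055
Denominator: -513.7 * -0.166055 = 85.3025
Numerator: 0.161 * 629.4 = 101.3334
RT60 = 101.3334 / 85.3025 = 1.188

1.188 s


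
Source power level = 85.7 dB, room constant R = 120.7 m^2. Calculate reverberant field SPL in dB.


Given values:
  Lw = 85.7 dB, R = 120.7 m^2
Formula: SPL = Lw + 10 * log10(4 / R)
Compute 4 / R = 4 / 120.7 = 0.03314
Compute 10 * log10(0.03314) = -14.7965
SPL = 85.7 + (-14.7965) = 70.9

70.9 dB


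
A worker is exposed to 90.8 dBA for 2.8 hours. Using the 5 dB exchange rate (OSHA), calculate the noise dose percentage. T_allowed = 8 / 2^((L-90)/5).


Given values:
  L = 90.8 dBA, T = 2.8 hours
Formula: T_allowed = 8 / 2^((L - 90) / 5)
Compute exponent: (90.8 - 90) / 5 = 0.16
Compute 2^(0.16) = 1.117287
T_allowed = 8 / 1.117287 = 7.160201 hours
Dose = (T / T_allowed) * 100
Dose = (2.8 / 7.160201) * 100 = 39.11

39.11 %


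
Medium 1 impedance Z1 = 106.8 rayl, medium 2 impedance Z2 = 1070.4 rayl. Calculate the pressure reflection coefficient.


Given values:
  Z1 = 106.8 rayl, Z2 = 1070.4 rayl
Formula: R = (Z2 - Z1) / (Z2 + Z1)
Numerator: Z2 - Z1 = 1070.4 - 106.8 = 963.6
Denominator: Z2 + Z1 = 1070.4 + 106.8 = 1177.2
R = 963.6 / 1177.2 = 0.8186

0.8186


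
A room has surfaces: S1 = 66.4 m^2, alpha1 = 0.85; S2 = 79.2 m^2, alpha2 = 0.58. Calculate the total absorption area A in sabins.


Given surfaces:
  Surface 1: 66.4 * 0.85 = 56.44
  Surface 2: 79.2 * 0.58 = 45.936
Formula: A = sum(Si * alpha_i)
A = 56.44 + 45.936
A = 102.38

102.38 sabins


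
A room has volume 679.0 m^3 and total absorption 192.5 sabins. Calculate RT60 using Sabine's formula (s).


Given values:
  V = 679.0 m^3
  A = 192.5 sabins
Formula: RT60 = 0.161 * V / A
Numerator: 0.161 * 679.0 = 109.319
RT60 = 109.319 / 192.5 = 0.568

0.568 s


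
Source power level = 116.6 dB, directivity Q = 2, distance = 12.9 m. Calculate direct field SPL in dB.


Given values:
  Lw = 116.6 dB, Q = 2, r = 12.9 m
Formula: SPL = Lw + 10 * log10(Q / (4 * pi * r^2))
Compute 4 * pi * r^2 = 4 * pi * 12.9^2 = 2091.1697
Compute Q / denom = 2 / 2091.1697 = 0.0009564
Compute 10 * log10(0.0009564) = -30.1936
SPL = 116.6 + (-30.1936) = 86.41

86.41 dB


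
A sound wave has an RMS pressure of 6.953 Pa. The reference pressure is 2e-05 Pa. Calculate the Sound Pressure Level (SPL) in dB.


Given values:
  p = 6.953 Pa
  p_ref = 2e-05 Pa
Formula: SPL = 20 * log10(p / p_ref)
Compute ratio: p / p_ref = 6.953 / 2e-05 = 347650
Compute log10: log10(347650) = 5.541142
Multiply: SPL = 20 * 5.541142 = 110.82

110.82 dB


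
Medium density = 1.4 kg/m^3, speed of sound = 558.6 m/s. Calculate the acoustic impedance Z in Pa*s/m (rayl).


Given values:
  rho = 1.4 kg/m^3
  c = 558.6 m/s
Formula: Z = rho * c
Z = 1.4 * 558.6
Z = 782.04

782.04 rayl


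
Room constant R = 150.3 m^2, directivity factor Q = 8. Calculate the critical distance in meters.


Given values:
  R = 150.3 m^2, Q = 8
Formula: d_c = 0.141 * sqrt(Q * R)
Compute Q * R = 8 * 150.3 = 1202.4
Compute sqrt(1202.4) = 34.6756
d_c = 0.141 * 34.6756 = 4.889

4.889 m


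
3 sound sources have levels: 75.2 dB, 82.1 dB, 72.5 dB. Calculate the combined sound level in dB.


Formula: L_total = 10 * log10( sum(10^(Li/10)) )
  Source 1: 10^(75.2/10) = 33113112.1483
  Source 2: 10^(82.1/10) = 162181009.7359
  Source 3: 10^(72.5/10) = 17782794.1004
Sum of linear values = 213076915.9846
L_total = 10 * log10(213076915.9846) = 83.29

83.29 dB


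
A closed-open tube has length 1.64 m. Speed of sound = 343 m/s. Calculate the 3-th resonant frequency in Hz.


Given values:
  Tube type: closed-open, L = 1.64 m, c = 343 m/s, n = 3
Formula: f_n = (2n - 1) * c / (4 * L)
Compute 2n - 1 = 2*3 - 1 = 5
Compute 4 * L = 4 * 1.64 = 6.56
f = 5 * 343 / 6.56
f = 261.43

261.43 Hz


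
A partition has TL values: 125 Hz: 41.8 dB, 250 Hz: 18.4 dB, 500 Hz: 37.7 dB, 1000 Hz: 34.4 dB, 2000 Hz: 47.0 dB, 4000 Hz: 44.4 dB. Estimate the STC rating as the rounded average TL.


Given TL values at each frequency:
  125 Hz: 41.8 dB
  250 Hz: 18.4 dB
  500 Hz: 37.7 dB
  1000 Hz: 34.4 dB
  2000 Hz: 47.0 dB
  4000 Hz: 44.4 dB
Formula: STC ~ round(average of TL values)
Sum = 41.8 + 18.4 + 37.7 + 34.4 + 47.0 + 44.4 = 223.7
Average = 223.7 / 6 = 37.28
Rounded: 37

37


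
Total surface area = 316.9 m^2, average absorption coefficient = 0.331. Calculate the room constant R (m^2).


Given values:
  S = 316.9 m^2, alpha = 0.331
Formula: R = S * alpha / (1 - alpha)
Numerator: 316.9 * 0.331 = 104.8939
Denominator: 1 - 0.331 = 0.669
R = 104.8939 / 0.669 = 156.79

156.79 m^2


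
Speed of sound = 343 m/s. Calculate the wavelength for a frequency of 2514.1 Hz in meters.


Given values:
  c = 343 m/s, f = 2514.1 Hz
Formula: lambda = c / f
lambda = 343 / 2514.1
lambda = 0.1364

0.1364 m


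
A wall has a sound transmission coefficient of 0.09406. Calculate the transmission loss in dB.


Given values:
  tau = 0.09406
Formula: TL = 10 * log10(1 / tau)
Compute 1 / tau = 1 / 0.09406 = 10.6315
Compute log10(10.6315) = 1.026595
TL = 10 * 1.026595 = 10.27

10.27 dB


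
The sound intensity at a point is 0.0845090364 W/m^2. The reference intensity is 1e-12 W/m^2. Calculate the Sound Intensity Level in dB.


Given values:
  I = 0.0845090364 W/m^2
  I_ref = 1e-12 W/m^2
Formula: SIL = 10 * log10(I / I_ref)
Compute ratio: I / I_ref = 84509036400
Compute log10: log10(84509036400) = 10.926903
Multiply: SIL = 10 * 10.926903 = 109.27

109.27 dB


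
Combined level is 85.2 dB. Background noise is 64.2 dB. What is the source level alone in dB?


Given values:
  L_total = 85.2 dB, L_bg = 64.2 dB
Formula: L_source = 10 * log10(10^(L_total/10) - 10^(L_bg/10))
Convert to linear:
  10^(85.2/10) = 331131121.4826
  10^(64.2/10) = 2630267.9919
Difference: 331131121.4826 - 2630267.9919 = 328500853.4907
L_source = 10 * log10(328500853.4907) = 85.17

85.17 dB


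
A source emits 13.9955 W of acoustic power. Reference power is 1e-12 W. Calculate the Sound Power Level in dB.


Given values:
  W = 13.9955 W
  W_ref = 1e-12 W
Formula: SWL = 10 * log10(W / W_ref)
Compute ratio: W / W_ref = 13995500000000
Compute log10: log10(13995500000000) = 13.145988
Multiply: SWL = 10 * 13.145988 = 131.46

131.46 dB


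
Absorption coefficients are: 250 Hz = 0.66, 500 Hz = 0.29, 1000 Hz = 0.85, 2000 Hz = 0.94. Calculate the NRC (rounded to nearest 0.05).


Given values:
  a_250 = 0.66, a_500 = 0.29
  a_1000 = 0.85, a_2000 = 0.94
Formula: NRC = (a250 + a500 + a1000 + a2000) / 4
Sum = 0.66 + 0.29 + 0.85 + 0.94 = 2.74
NRC = 2.74 / 4 = 0.685
Rounded to nearest 0.05: 0.7

0.7


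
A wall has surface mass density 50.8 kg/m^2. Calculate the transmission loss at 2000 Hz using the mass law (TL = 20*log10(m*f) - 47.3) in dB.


Given values:
  m = 50.8 kg/m^2, f = 2000 Hz
Formula: TL = 20 * log10(m * f) - 47.3
Compute m * f = 50.8 * 2000 = 101600.0
Compute log10(101600.0) = 5.006894
Compute 20 * 5.006894 = 100.1379
TL = 100.1379 - 47.3 = 52.84

52.84 dB


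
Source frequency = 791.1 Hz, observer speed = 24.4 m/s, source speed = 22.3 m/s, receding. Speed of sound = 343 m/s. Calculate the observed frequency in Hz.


Given values:
  f_s = 791.1 Hz, v_o = 24.4 m/s, v_s = 22.3 m/s
  Direction: receding
Formula: f_o = f_s * (c - v_o) / (c + v_s)
Numerator: c - v_o = 343 - 24.4 = 318.6
Denominator: c + v_s = 343 + 22.3 = 365.3
f_o = 791.1 * 318.6 / 365.3 = 689.97

689.97 Hz


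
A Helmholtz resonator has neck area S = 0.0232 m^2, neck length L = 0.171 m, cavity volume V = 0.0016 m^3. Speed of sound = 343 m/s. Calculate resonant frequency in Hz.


Given values:
  S = 0.0232 m^2, L = 0.171 m, V = 0.0016 m^3, c = 343 m/s
Formula: f = (c / (2*pi)) * sqrt(S / (V * L))
Compute V * L = 0.0016 * 0.171 = 0.0002736
Compute S / (V * L) = 0.0232 / 0.0002736 = 84.7953
Compute sqrt(84.7953) = 9.208436
Compute c / (2*pi) = 343 / 6.283185 = 54.590148
f = 54.590148 * 9.208436 = 502.69

502.69 Hz


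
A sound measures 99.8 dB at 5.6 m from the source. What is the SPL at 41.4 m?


Given values:
  SPL1 = 99.8 dB, r1 = 5.6 m, r2 = 41.4 m
Formula: SPL2 = SPL1 - 20 * log10(r2 / r1)
Compute ratio: r2 / r1 = 41.4 / 5.6 = 7.3929
Compute log10: log10(7.3929) = 0.868815
Compute drop: 20 * 0.868815 = 17.3763
SPL2 = 99.8 - 17.3763 = 82.42

82.42 dB


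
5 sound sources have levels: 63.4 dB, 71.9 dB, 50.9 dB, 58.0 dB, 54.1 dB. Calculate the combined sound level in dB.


Formula: L_total = 10 * log10( sum(10^(Li/10)) )
  Source 1: 10^(63.4/10) = 2187761.6239
  Source 2: 10^(71.9/10) = 15488166.1891
  Source 3: 10^(50.9/10) = 123026.8771
  Source 4: 10^(58.0/10) = 630957.3445
  Source 5: 10^(54.1/10) = 257039.5783
Sum of linear values = 18686951.6129
L_total = 10 * log10(18686951.6129) = 72.72

72.72 dB


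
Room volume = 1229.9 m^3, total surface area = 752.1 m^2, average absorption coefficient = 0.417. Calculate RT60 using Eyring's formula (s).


Given values:
  V = 1229.9 m^3, S = 752.1 m^2, alpha = 0.417
Formula: RT60 = 0.161 * V / (-S * ln(1 - alpha))
Compute ln(1 - 0.417) = ln(0.583) = -0.539568
Denominator: -752.1 * -0.539568 = 405.8091
Numerator: 0.161 * 1229.9 = 198.0139
RT60 = 198.0139 / 405.8091 = 0.488

0.488 s


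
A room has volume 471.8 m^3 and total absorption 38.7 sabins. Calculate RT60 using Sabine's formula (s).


Given values:
  V = 471.8 m^3
  A = 38.7 sabins
Formula: RT60 = 0.161 * V / A
Numerator: 0.161 * 471.8 = 75.9598
RT60 = 75.9598 / 38.7 = 1.963

1.963 s


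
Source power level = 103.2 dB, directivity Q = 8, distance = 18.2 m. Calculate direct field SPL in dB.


Given values:
  Lw = 103.2 dB, Q = 8, r = 18.2 m
Formula: SPL = Lw + 10 * log10(Q / (4 * pi * r^2))
Compute 4 * pi * r^2 = 4 * pi * 18.2^2 = 4162.4846
Compute Q / denom = 8 / 4162.4846 = 0.00192193
Compute 10 * log10(0.00192193) = -27.1626
SPL = 103.2 + (-27.1626) = 76.04

76.04 dB


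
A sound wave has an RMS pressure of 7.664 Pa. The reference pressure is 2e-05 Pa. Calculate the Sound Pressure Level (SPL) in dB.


Given values:
  p = 7.664 Pa
  p_ref = 2e-05 Pa
Formula: SPL = 20 * log10(p / p_ref)
Compute ratio: p / p_ref = 7.664 / 2e-05 = 383200
Compute log10: log10(383200) = 5.583426
Multiply: SPL = 20 * 5.583426 = 111.67

111.67 dB


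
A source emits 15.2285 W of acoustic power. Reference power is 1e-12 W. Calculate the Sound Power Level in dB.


Given values:
  W = 15.2285 W
  W_ref = 1e-12 W
Formula: SWL = 10 * log10(W / W_ref)
Compute ratio: W / W_ref = 15228500000000
Compute log10: log10(15228500000000) = 13.182657
Multiply: SWL = 10 * 13.182657 = 131.83

131.83 dB


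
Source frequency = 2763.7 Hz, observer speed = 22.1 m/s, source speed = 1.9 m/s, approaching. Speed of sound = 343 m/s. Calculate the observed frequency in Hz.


Given values:
  f_s = 2763.7 Hz, v_o = 22.1 m/s, v_s = 1.9 m/s
  Direction: approaching
Formula: f_o = f_s * (c + v_o) / (c - v_s)
Numerator: c + v_o = 343 + 22.1 = 365.1
Denominator: c - v_s = 343 - 1.9 = 341.1
f_o = 2763.7 * 365.1 / 341.1 = 2958.16

2958.16 Hz


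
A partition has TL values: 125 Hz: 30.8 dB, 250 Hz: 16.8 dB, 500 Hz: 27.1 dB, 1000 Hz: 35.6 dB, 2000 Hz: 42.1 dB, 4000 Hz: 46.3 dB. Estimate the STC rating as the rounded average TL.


Given TL values at each frequency:
  125 Hz: 30.8 dB
  250 Hz: 16.8 dB
  500 Hz: 27.1 dB
  1000 Hz: 35.6 dB
  2000 Hz: 42.1 dB
  4000 Hz: 46.3 dB
Formula: STC ~ round(average of TL values)
Sum = 30.8 + 16.8 + 27.1 + 35.6 + 42.1 + 46.3 = 198.7
Average = 198.7 / 6 = 33.12
Rounded: 33

33


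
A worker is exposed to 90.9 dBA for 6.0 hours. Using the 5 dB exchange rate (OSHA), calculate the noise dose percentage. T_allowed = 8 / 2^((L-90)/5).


Given values:
  L = 90.9 dBA, T = 6.0 hours
Formula: T_allowed = 8 / 2^((L - 90) / 5)
Compute exponent: (90.9 - 90) / 5 = 0.18
Compute 2^(0.18) = 1.132884
T_allowed = 8 / 1.132884 = 7.061623 hours
Dose = (T / T_allowed) * 100
Dose = (6.0 / 7.061623) * 100 = 84.97

84.97 %


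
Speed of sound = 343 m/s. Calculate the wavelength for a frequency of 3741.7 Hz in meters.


Given values:
  c = 343 m/s, f = 3741.7 Hz
Formula: lambda = c / f
lambda = 343 / 3741.7
lambda = 0.0917

0.0917 m


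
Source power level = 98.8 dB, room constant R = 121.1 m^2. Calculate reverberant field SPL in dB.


Given values:
  Lw = 98.8 dB, R = 121.1 m^2
Formula: SPL = Lw + 10 * log10(4 / R)
Compute 4 / R = 4 / 121.1 = 0.033031
Compute 10 * log10(0.033031) = -14.8108
SPL = 98.8 + (-14.8108) = 83.99

83.99 dB


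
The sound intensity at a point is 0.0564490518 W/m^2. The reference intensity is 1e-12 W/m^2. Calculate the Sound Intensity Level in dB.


Given values:
  I = 0.0564490518 W/m^2
  I_ref = 1e-12 W/m^2
Formula: SIL = 10 * log10(I / I_ref)
Compute ratio: I / I_ref = 56449051800
Compute log10: log10(56449051800) = 10.751657
Multiply: SIL = 10 * 10.751657 = 107.52

107.52 dB


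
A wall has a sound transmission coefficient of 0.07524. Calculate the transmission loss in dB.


Given values:
  tau = 0.07524
Formula: TL = 10 * log10(1 / tau)
Compute 1 / tau = 1 / 0.07524 = 13.2908
Compute log10(13.2908) = 1.123551
TL = 10 * 1.123551 = 11.24

11.24 dB
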